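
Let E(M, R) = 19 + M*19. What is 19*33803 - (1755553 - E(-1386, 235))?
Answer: -1139611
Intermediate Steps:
E(M, R) = 19 + 19*M
19*33803 - (1755553 - E(-1386, 235)) = 19*33803 - (1755553 - (19 + 19*(-1386))) = 642257 - (1755553 - (19 - 26334)) = 642257 - (1755553 - 1*(-26315)) = 642257 - (1755553 + 26315) = 642257 - 1*1781868 = 642257 - 1781868 = -1139611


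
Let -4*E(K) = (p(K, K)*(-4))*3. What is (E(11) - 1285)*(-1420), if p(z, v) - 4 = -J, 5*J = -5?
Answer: 1803400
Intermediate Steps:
J = -1 (J = (⅕)*(-5) = -1)
p(z, v) = 5 (p(z, v) = 4 - 1*(-1) = 4 + 1 = 5)
E(K) = 15 (E(K) = -5*(-4)*3/4 = -(-5)*3 = -¼*(-60) = 15)
(E(11) - 1285)*(-1420) = (15 - 1285)*(-1420) = -1270*(-1420) = 1803400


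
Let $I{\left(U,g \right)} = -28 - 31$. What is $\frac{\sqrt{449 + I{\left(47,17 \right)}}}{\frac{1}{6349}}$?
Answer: $6349 \sqrt{390} \approx 1.2538 \cdot 10^{5}$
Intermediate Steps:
$I{\left(U,g \right)} = -59$
$\frac{\sqrt{449 + I{\left(47,17 \right)}}}{\frac{1}{6349}} = \frac{\sqrt{449 - 59}}{\frac{1}{6349}} = \sqrt{390} \frac{1}{\frac{1}{6349}} = \sqrt{390} \cdot 6349 = 6349 \sqrt{390}$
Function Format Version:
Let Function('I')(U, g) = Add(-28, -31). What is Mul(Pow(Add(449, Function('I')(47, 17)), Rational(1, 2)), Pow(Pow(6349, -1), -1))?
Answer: Mul(6349, Pow(390, Rational(1, 2))) ≈ 1.2538e+5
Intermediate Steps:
Function('I')(U, g) = -59
Mul(Pow(Add(449, Function('I')(47, 17)), Rational(1, 2)), Pow(Pow(6349, -1), -1)) = Mul(Pow(Add(449, -59), Rational(1, 2)), Pow(Pow(6349, -1), -1)) = Mul(Pow(390, Rational(1, 2)), Pow(Rational(1, 6349), -1)) = Mul(Pow(390, Rational(1, 2)), 6349) = Mul(6349, Pow(390, Rational(1, 2)))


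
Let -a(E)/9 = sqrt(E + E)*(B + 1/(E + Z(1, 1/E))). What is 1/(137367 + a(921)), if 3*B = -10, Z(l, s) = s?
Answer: 5490974834739166/754212516002821541193 - 3596400606497*sqrt(1842)/2262637548008464623579 ≈ 7.2122e-6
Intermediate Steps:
B = -10/3 (B = (1/3)*(-10) = -10/3 ≈ -3.3333)
a(E) = -9*sqrt(2)*sqrt(E)*(-10/3 + 1/(E + 1/E)) (a(E) = -9*sqrt(E + E)*(-10/3 + 1/(E + 1/E)) = -9*sqrt(2*E)*(-10/3 + 1/(E + 1/E)) = -9*sqrt(2)*sqrt(E)*(-10/3 + 1/(E + 1/E)))
1/(137367 + a(921)) = 1/(137367 + 3*sqrt(2)*sqrt(921)*(10 + 921*(-3 + 10*921))/(1 + 921**2)) = 1/(137367 + 3*sqrt(2)*sqrt(921)*(10 + 921*(-3 + 9210))/(1 + 848241)) = 1/(137367 + 3*sqrt(2)*sqrt(921)*(10 + 921*9207)/848242) = 1/(137367 + 3*sqrt(2)*sqrt(921)*(1/848242)*(10 + 8479647)) = 1/(137367 + 3*sqrt(2)*sqrt(921)*(1/848242)*8479657) = 1/(137367 + 25438971*sqrt(1842)/848242)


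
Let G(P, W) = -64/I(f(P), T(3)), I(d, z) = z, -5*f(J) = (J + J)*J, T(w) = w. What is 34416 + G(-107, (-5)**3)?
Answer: 103184/3 ≈ 34395.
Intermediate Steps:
f(J) = -2*J**2/5 (f(J) = -(J + J)*J/5 = -2*J*J/5 = -2*J**2/5)
G(P, W) = -64/3
34416 + G(-107, (-5)**3) = 34416 - 64/3 = 103184/3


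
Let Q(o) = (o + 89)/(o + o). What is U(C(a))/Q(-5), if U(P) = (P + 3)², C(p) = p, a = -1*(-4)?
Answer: -35/6 ≈ -5.8333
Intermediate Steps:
Q(o) = (89 + o)/(2*o) (Q(o) = (89 + o)/((2*o)) = (89 + o)*(1/(2*o)) = (89 + o)/(2*o))
a = 4
U(P) = (3 + P)²
U(C(a))/Q(-5) = (3 + 4)²/(((½)*(89 - 5)/(-5))) = 7²/(((½)*(-⅕)*84)) = 49/(-42/5) = 49*(-5/42) = -35/6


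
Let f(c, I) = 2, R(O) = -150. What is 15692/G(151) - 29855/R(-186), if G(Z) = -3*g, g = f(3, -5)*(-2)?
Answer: 15067/10 ≈ 1506.7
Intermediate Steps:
g = -4 (g = 2*(-2) = -4)
G(Z) = 12 (G(Z) = -3*(-4) = 12)
15692/G(151) - 29855/R(-186) = 15692/12 - 29855/(-150) = 15692*(1/12) - 29855*(-1/150) = 3923/3 + 5971/30 = 15067/10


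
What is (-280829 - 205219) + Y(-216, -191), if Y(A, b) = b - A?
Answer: -486023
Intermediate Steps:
(-280829 - 205219) + Y(-216, -191) = (-280829 - 205219) + (-191 - 1*(-216)) = -486048 + (-191 + 216) = -486048 + 25 = -486023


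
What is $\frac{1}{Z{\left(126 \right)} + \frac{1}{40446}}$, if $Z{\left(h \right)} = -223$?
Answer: $- \frac{40446}{9019457} \approx -0.0044843$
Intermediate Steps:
$\frac{1}{Z{\left(126 \right)} + \frac{1}{40446}} = \frac{1}{-223 + \frac{1}{40446}} = \frac{1}{- \frac{9019457}{40446}} = - \frac{40446}{9019457}$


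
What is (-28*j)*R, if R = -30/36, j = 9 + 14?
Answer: 1610/3 ≈ 536.67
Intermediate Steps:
j = 23
R = -5/6 (R = -30*1/36 = -5/6 ≈ -0.83333)
(-28*j)*R = -28*23*(-5/6) = -644*(-5/6) = 1610/3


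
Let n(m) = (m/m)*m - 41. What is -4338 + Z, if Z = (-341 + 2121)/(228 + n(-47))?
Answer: -30277/7 ≈ -4325.3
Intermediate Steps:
n(m) = -41 + m (n(m) = 1*m - 41 = m - 41 = -41 + m)
Z = 89/7 (Z = (-341 + 2121)/(228 + (-41 - 47)) = 1780/(228 - 88) = 1780/140 = 1780*(1/140) = 89/7 ≈ 12.714)
-4338 + Z = -4338 + 89/7 = -30277/7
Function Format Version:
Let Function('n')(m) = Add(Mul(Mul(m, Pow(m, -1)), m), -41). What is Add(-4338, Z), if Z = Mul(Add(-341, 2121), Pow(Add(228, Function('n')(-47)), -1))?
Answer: Rational(-30277, 7) ≈ -4325.3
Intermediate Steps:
Function('n')(m) = Add(-41, m) (Function('n')(m) = Add(Mul(1, m), -41) = Add(m, -41) = Add(-41, m))
Z = Rational(89, 7) (Z = Mul(Add(-341, 2121), Pow(Add(228, Add(-41, -47)), -1)) = Mul(1780, Pow(Add(228, -88), -1)) = Mul(1780, Pow(140, -1)) = Mul(1780, Rational(1, 140)) = Rational(89, 7) ≈ 12.714)
Add(-4338, Z) = Add(-4338, Rational(89, 7)) = Rational(-30277, 7)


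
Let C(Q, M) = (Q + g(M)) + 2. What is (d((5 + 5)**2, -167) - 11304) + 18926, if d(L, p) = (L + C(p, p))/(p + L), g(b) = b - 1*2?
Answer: 510908/67 ≈ 7625.5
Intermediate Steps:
g(b) = -2 + b (g(b) = b - 2 = -2 + b)
C(Q, M) = M + Q (C(Q, M) = (Q + (-2 + M)) + 2 = (-2 + M + Q) + 2 = M + Q)
d(L, p) = (L + 2*p)/(L + p) (d(L, p) = (L + (p + p))/(p + L) = (L + 2*p)/(L + p))
(d((5 + 5)**2, -167) - 11304) + 18926 = (((5 + 5)**2 + 2*(-167))/((5 + 5)**2 - 167) - 11304) + 18926 = ((10**2 - 334)/(10**2 - 167) - 11304) + 18926 = ((100 - 334)/(100 - 167) - 11304) + 18926 = (-234/(-67) - 11304) + 18926 = (-1/67*(-234) - 11304) + 18926 = (234/67 - 11304) + 18926 = -757134/67 + 18926 = 510908/67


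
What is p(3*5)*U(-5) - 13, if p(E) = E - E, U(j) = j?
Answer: -13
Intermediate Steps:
p(E) = 0
p(3*5)*U(-5) - 13 = 0*(-5) - 13 = 0 - 13 = -13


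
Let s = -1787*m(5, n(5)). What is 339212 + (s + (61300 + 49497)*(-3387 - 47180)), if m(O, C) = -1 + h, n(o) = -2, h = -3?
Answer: -5602325539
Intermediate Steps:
m(O, C) = -4 (m(O, C) = -1 - 3 = -4)
s = 7148 (s = -1787*(-4) = 7148)
339212 + (s + (61300 + 49497)*(-3387 - 47180)) = 339212 + (7148 + (61300 + 49497)*(-3387 - 47180)) = 339212 + (7148 + 110797*(-50567)) = 339212 + (7148 - 5602671899) = 339212 - 5602664751 = -5602325539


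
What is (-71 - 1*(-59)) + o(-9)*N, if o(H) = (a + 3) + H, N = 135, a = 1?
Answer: -687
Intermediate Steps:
o(H) = 4 + H (o(H) = (1 + 3) + H = 4 + H)
(-71 - 1*(-59)) + o(-9)*N = (-71 - 1*(-59)) + (4 - 9)*135 = (-71 + 59) - 5*135 = -12 - 675 = -687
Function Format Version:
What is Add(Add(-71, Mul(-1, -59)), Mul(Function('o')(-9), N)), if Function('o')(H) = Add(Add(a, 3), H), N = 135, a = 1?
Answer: -687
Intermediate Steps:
Function('o')(H) = Add(4, H) (Function('o')(H) = Add(Add(1, 3), H) = Add(4, H))
Add(Add(-71, Mul(-1, -59)), Mul(Function('o')(-9), N)) = Add(Add(-71, Mul(-1, -59)), Mul(Add(4, -9), 135)) = Add(Add(-71, 59), Mul(-5, 135)) = Add(-12, -675) = -687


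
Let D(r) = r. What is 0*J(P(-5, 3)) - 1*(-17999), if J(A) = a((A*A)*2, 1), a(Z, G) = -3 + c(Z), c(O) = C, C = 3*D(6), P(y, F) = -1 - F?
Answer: 17999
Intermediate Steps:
C = 18 (C = 3*6 = 18)
c(O) = 18
a(Z, G) = 15 (a(Z, G) = -3 + 18 = 15)
J(A) = 15
0*J(P(-5, 3)) - 1*(-17999) = 0*15 - 1*(-17999) = 0 + 17999 = 17999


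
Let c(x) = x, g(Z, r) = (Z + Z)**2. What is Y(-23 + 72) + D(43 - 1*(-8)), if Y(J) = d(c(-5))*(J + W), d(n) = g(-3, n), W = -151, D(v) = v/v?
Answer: -3671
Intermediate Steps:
g(Z, r) = 4*Z**2 (g(Z, r) = (2*Z)**2 = 4*Z**2)
D(v) = 1
d(n) = 36 (d(n) = 4*(-3)**2 = 4*9 = 36)
Y(J) = -5436 + 36*J (Y(J) = 36*(J - 151) = 36*(-151 + J) = -5436 + 36*J)
Y(-23 + 72) + D(43 - 1*(-8)) = (-5436 + 36*(-23 + 72)) + 1 = (-5436 + 36*49) + 1 = (-5436 + 1764) + 1 = -3672 + 1 = -3671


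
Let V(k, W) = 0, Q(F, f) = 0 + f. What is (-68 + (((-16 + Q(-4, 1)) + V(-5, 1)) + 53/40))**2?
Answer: 10673289/1600 ≈ 6670.8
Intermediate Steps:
Q(F, f) = f
(-68 + (((-16 + Q(-4, 1)) + V(-5, 1)) + 53/40))**2 = (-68 + (((-16 + 1) + 0) + 53/40))**2 = (-68 + ((-15 + 0) + 53*(1/40)))**2 = (-68 + (-15 + 53/40))**2 = (-68 - 547/40)**2 = (-3267/40)**2 = 10673289/1600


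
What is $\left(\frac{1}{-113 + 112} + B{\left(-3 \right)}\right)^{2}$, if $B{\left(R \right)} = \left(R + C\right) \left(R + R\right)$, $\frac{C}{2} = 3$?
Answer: $361$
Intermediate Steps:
$C = 6$ ($C = 2 \cdot 3 = 6$)
$B{\left(R \right)} = 2 R \left(6 + R\right)$ ($B{\left(R \right)} = \left(R + 6\right) \left(R + R\right) = \left(6 + R\right) 2 R = 2 R \left(6 + R\right)$)
$\left(\frac{1}{-113 + 112} + B{\left(-3 \right)}\right)^{2} = \left(\frac{1}{-113 + 112} + 2 \left(-3\right) \left(6 - 3\right)\right)^{2} = \left(\frac{1}{-1} + 2 \left(-3\right) 3\right)^{2} = \left(-1 - 18\right)^{2} = \left(-19\right)^{2} = 361$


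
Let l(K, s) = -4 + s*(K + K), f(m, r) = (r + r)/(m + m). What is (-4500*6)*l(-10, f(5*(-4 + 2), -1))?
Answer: 162000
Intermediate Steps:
f(m, r) = r/m (f(m, r) = (2*r)/((2*m)) = (2*r)*(1/(2*m)) = r/m)
l(K, s) = -4 + 2*K*s (l(K, s) = -4 + s*(2*K) = -4 + 2*K*s)
(-4500*6)*l(-10, f(5*(-4 + 2), -1)) = (-4500*6)*(-4 + 2*(-10)*(-1/(5*(-4 + 2)))) = (-100*270)*(-4 + 2*(-10)*(-1/(5*(-2)))) = -27000*(-4 + 2*(-10)*(-1/(-10))) = -27000*(-4 + 2*(-10)*(-1*(-⅒))) = -27000*(-4 + 2*(-10)*(⅒)) = -27000*(-4 - 2) = -27000*(-6) = 162000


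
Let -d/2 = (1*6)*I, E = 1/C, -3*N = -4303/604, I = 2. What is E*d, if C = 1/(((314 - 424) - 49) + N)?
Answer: 567610/151 ≈ 3759.0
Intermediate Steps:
N = 4303/1812 (N = -(-4303)/(3*604) = -⅓*(-4303/604) = 4303/1812 ≈ 2.3747)
C = -1812/283805 (C = 1/(((314 - 424) - 49) + 4303/1812) = 1/((-110 - 49) + 4303/1812) = 1/(-159 + 4303/1812) = 1/(-283805/1812) = -1812/283805 ≈ -0.0063847)
E = -283805/1812 (E = 1/(-1812/283805) = -283805/1812 ≈ -156.63)
d = -24 (d = -2*1*6*2 = -12*2 = -2*12 = -24)
E*d = -283805/1812*(-24) = 567610/151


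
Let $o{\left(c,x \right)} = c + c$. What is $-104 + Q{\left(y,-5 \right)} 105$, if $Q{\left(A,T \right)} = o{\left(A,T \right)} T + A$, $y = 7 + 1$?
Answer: $-7664$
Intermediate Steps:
$o{\left(c,x \right)} = 2 c$
$y = 8$
$Q{\left(A,T \right)} = A + 2 A T$ ($Q{\left(A,T \right)} = 2 A T + A = A + 2 A T$)
$-104 + Q{\left(y,-5 \right)} 105 = -104 + 8 \left(1 + 2 \left(-5\right)\right) 105 = -104 + 8 \left(1 - 10\right) 105 = -104 + 8 \left(-9\right) 105 = -104 - 7560 = -7664$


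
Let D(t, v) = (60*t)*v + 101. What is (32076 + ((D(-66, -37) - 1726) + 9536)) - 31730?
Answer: 154777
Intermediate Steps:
D(t, v) = 101 + 60*t*v (D(t, v) = 60*t*v + 101 = 101 + 60*t*v)
(32076 + ((D(-66, -37) - 1726) + 9536)) - 31730 = (32076 + (((101 + 60*(-66)*(-37)) - 1726) + 9536)) - 31730 = (32076 + (((101 + 146520) - 1726) + 9536)) - 31730 = (32076 + ((146621 - 1726) + 9536)) - 31730 = (32076 + (144895 + 9536)) - 31730 = (32076 + 154431) - 31730 = 186507 - 31730 = 154777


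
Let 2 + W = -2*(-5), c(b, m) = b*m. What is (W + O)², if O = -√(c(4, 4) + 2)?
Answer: 82 - 48*√2 ≈ 14.118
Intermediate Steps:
O = -3*√2 (O = -√(4*4 + 2) = -√(16 + 2) = -√18 = -3*√2 ≈ -4.2426)
W = 8 (W = -2 - 2*(-5) = -2 + 10 = 8)
(W + O)² = (8 - 3*√2)²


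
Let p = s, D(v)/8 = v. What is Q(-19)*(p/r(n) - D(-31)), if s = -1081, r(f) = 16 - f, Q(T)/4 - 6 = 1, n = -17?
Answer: 198884/33 ≈ 6026.8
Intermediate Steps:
Q(T) = 28 (Q(T) = 24 + 4*1 = 24 + 4 = 28)
D(v) = 8*v
p = -1081
Q(-19)*(p/r(n) - D(-31)) = 28*(-1081/(16 - 1*(-17)) - 8*(-31)) = 28*(-1081/(16 + 17) - 1*(-248)) = 28*(-1081/33 + 248) = 28*(7103/33) = 198884/33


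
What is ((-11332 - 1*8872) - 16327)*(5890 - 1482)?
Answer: -161028648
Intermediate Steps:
((-11332 - 1*8872) - 16327)*(5890 - 1482) = ((-11332 - 8872) - 16327)*4408 = (-20204 - 16327)*4408 = -36531*4408 = -161028648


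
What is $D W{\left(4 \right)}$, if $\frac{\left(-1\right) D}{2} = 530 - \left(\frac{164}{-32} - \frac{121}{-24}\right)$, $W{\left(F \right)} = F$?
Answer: $- \frac{12722}{3} \approx -4240.7$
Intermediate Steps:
$D = - \frac{6361}{6}$ ($D = - 2 \left(530 - \left(\frac{164}{-32} - \frac{121}{-24}\right)\right) = - 2 \left(530 - \left(164 \left(- \frac{1}{32}\right) - - \frac{121}{24}\right)\right) = - 2 \left(530 - \left(- \frac{41}{8} + \frac{121}{24}\right)\right) = - 2 \left(530 - - \frac{1}{12}\right) = - 2 \left(530 + \frac{1}{12}\right) = \left(-2\right) \frac{6361}{12} = - \frac{6361}{6} \approx -1060.2$)
$D W{\left(4 \right)} = \left(- \frac{6361}{6}\right) 4 = - \frac{12722}{3}$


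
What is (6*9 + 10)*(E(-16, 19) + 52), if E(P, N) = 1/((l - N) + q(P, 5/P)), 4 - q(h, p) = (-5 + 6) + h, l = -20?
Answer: 16624/5 ≈ 3324.8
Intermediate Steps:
q(h, p) = 3 - h (q(h, p) = 4 - ((-5 + 6) + h) = 4 - (1 + h) = 4 + (-1 - h) = 3 - h)
E(P, N) = 1/(-17 - N - P) (E(P, N) = 1/((-20 - N) + (3 - P)) = 1/(-17 - N - P))
(6*9 + 10)*(E(-16, 19) + 52) = (6*9 + 10)*(-1/(17 + 19 - 16) + 52) = (54 + 10)*(-1/20 + 52) = 64*(-1*1/20 + 52) = 64*(-1/20 + 52) = 64*(1039/20) = 16624/5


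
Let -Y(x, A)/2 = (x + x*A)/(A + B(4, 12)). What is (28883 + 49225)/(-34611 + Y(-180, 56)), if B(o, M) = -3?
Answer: -1379908/604621 ≈ -2.2823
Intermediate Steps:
Y(x, A) = -2*(x + A*x)/(-3 + A) (Y(x, A) = -2*(x + x*A)/(A - 3) = -2*(x + A*x)/(-3 + A))
(28883 + 49225)/(-34611 + Y(-180, 56)) = (28883 + 49225)/(-34611 - 2*(-180)*(1 + 56)/(-3 + 56)) = 78108/(-34611 - 2*(-180)*57/53) = 78108/(-34611 - 2*(-180)*1/53*57) = 78108/(-34611 + 20520/53) = 78108/(-1813863/53) = 78108*(-53/1813863) = -1379908/604621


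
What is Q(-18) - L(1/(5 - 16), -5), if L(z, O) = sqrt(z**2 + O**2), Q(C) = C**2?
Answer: 324 - sqrt(3026)/11 ≈ 319.00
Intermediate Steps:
L(z, O) = sqrt(O**2 + z**2)
Q(-18) - L(1/(5 - 16), -5) = (-18)**2 - sqrt((-5)**2 + (1/(5 - 16))**2) = 324 - sqrt(25 + (1/(-11))**2) = 324 - sqrt(25 + (-1/11)**2) = 324 - sqrt(25 + 1/121) = 324 - sqrt(3026/121) = 324 - sqrt(3026)/11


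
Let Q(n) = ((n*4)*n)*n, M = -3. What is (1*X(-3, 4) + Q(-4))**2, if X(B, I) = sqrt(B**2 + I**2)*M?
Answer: 73441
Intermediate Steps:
X(B, I) = -3*sqrt(B**2 + I**2) (X(B, I) = sqrt(B**2 + I**2)*(-3) = -3*sqrt(B**2 + I**2))
Q(n) = 4*n**3 (Q(n) = ((4*n)*n)*n = (4*n**2)*n = 4*n**3)
(1*X(-3, 4) + Q(-4))**2 = (1*(-3*sqrt((-3)**2 + 4**2)) + 4*(-4)**3)**2 = (1*(-3*sqrt(9 + 16)) + 4*(-64))**2 = (1*(-3*sqrt(25)) - 256)**2 = (1*(-3*5) - 256)**2 = (1*(-15) - 256)**2 = (-15 - 256)**2 = (-271)**2 = 73441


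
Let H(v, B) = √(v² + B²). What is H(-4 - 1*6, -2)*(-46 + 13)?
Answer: -66*√26 ≈ -336.54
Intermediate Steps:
H(v, B) = √(B² + v²)
H(-4 - 1*6, -2)*(-46 + 13) = √((-2)² + (-4 - 1*6)²)*(-46 + 13) = √(4 + (-4 - 6)²)*(-33) = √(4 + (-10)²)*(-33) = √(4 + 100)*(-33) = √104*(-33) = (2*√26)*(-33) = -66*√26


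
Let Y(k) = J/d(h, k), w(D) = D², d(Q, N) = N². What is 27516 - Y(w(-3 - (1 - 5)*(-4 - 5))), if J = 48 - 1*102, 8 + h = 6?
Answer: 2357653430/85683 ≈ 27516.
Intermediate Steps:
h = -2 (h = -8 + 6 = -2)
J = -54 (J = 48 - 102 = -54)
Y(k) = -54/k²
27516 - Y(w(-3 - (1 - 5)*(-4 - 5))) = 27516 - (-54)/((-3 - (1 - 5)*(-4 - 5))²)² = 27516 - (-54)/((-3 - (-4)*(-9))²)² = 27516 - (-54)/((-3 - 1*36)²)² = 27516 - (-54)/((-3 - 36)²)² = 27516 - (-54)/((-39)²)² = 27516 - (-54)/1521² = 27516 - (-54)/2313441 = 27516 - 1*(-2/85683) = 27516 + 2/85683 = 2357653430/85683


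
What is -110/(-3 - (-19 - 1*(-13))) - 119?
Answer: -467/3 ≈ -155.67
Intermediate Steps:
-110/(-3 - (-19 - 1*(-13))) - 119 = -110/(-3 - (-19 + 13)) - 119 = -110/(-3 - 1*(-6)) - 119 = -110/(-3 + 6) - 119 = -110/3 - 119 = -467/3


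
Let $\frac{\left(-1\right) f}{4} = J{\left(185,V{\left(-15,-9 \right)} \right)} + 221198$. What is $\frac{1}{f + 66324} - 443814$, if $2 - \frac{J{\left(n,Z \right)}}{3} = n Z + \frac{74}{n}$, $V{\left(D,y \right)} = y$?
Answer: $- \frac{1860617409509}{4192336} \approx -4.4381 \cdot 10^{5}$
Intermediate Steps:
$J{\left(n,Z \right)} = 6 - \frac{222}{n} - 3 Z n$ ($J{\left(n,Z \right)} = 6 - 3 \left(n Z + \frac{74}{n}\right) = 6 - 3 \left(Z n + \frac{74}{n}\right) = 6 - 3 \left(\frac{74}{n} + Z n\right) = 6 - \left(\frac{222}{n} + 3 Z n\right) = 6 - \frac{222}{n} - 3 Z n$)
$f = - \frac{4523956}{5}$ ($f = - 4 \left(\left(6 - \frac{222}{185} - \left(-27\right) 185\right) + 221198\right) = - 4 \left(\left(6 - \frac{6}{5} + 4995\right) + 221198\right) = - 4 \left(\frac{24999}{5} + 221198\right) = \left(-4\right) \frac{1130989}{5} = - \frac{4523956}{5} \approx -9.0479 \cdot 10^{5}$)
$\frac{1}{f + 66324} - 443814 = \frac{1}{- \frac{4523956}{5} + 66324} - 443814 = \frac{1}{- \frac{4192336}{5}} - 443814 = - \frac{5}{4192336} - 443814 = - \frac{1860617409509}{4192336}$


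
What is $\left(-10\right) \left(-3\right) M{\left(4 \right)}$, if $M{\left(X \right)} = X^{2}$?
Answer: $480$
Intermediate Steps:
$\left(-10\right) \left(-3\right) M{\left(4 \right)} = \left(-10\right) \left(-3\right) 4^{2} = 30 \cdot 16 = 480$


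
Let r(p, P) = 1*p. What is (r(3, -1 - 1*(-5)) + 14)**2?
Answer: 289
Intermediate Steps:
r(p, P) = p
(r(3, -1 - 1*(-5)) + 14)**2 = (3 + 14)**2 = 17**2 = 289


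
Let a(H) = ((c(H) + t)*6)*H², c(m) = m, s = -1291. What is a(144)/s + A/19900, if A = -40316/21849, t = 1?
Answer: -1960960697619989/140330118525 ≈ -13974.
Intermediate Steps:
A = -40316/21849 (A = -40316*1/21849 = -40316/21849 ≈ -1.8452)
a(H) = H²*(6 + 6*H) (a(H) = ((H + 1)*6)*H² = ((1 + H)*6)*H² = (6 + 6*H)*H² = H²*(6 + 6*H))
a(144)/s + A/19900 = (6*144²*(1 + 144))/(-1291) - 40316/21849/19900 = (6*20736*145)*(-1/1291) - 40316/21849*1/19900 = 18040320*(-1/1291) - 10079/108698775 = -18040320/1291 - 10079/108698775 = -1960960697619989/140330118525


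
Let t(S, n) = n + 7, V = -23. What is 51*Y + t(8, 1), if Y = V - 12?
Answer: -1777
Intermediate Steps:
Y = -35 (Y = -23 - 12 = -35)
t(S, n) = 7 + n
51*Y + t(8, 1) = 51*(-35) + (7 + 1) = -1785 + 8 = -1777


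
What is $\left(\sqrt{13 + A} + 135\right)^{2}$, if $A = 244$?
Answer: $\left(135 + \sqrt{257}\right)^{2} \approx 22810.0$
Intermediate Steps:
$\left(\sqrt{13 + A} + 135\right)^{2} = \left(\sqrt{13 + 244} + 135\right)^{2} = \left(\sqrt{257} + 135\right)^{2} = \left(135 + \sqrt{257}\right)^{2}$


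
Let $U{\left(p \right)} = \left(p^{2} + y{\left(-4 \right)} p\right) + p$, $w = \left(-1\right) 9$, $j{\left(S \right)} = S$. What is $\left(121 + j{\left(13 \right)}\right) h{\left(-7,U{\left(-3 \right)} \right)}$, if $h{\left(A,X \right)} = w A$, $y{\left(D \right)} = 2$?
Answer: $8442$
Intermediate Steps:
$w = -9$
$U{\left(p \right)} = p^{2} + 3 p$ ($U{\left(p \right)} = \left(p^{2} + 2 p\right) + p = p^{2} + 3 p$)
$h{\left(A,X \right)} = - 9 A$
$\left(121 + j{\left(13 \right)}\right) h{\left(-7,U{\left(-3 \right)} \right)} = \left(121 + 13\right) \left(\left(-9\right) \left(-7\right)\right) = 134 \cdot 63 = 8442$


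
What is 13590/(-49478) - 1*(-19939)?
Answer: 493264126/24739 ≈ 19939.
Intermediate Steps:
13590/(-49478) - 1*(-19939) = 13590*(-1/49478) + 19939 = -6795/24739 + 19939 = 493264126/24739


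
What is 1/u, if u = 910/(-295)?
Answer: -59/182 ≈ -0.32418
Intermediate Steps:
u = -182/59 (u = 910*(-1/295) = -182/59 ≈ -3.0847)
1/u = 1/(-182/59) = -59/182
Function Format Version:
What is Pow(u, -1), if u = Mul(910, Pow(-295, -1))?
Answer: Rational(-59, 182) ≈ -0.32418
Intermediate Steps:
u = Rational(-182, 59) (u = Mul(910, Rational(-1, 295)) = Rational(-182, 59) ≈ -3.0847)
Pow(u, -1) = Pow(Rational(-182, 59), -1) = Rational(-59, 182)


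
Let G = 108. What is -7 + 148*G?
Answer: 15977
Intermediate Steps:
-7 + 148*G = -7 + 148*108 = -7 + 15984 = 15977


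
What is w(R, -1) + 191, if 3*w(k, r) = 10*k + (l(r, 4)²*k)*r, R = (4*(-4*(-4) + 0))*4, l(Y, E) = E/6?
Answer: 27173/27 ≈ 1006.4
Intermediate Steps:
l(Y, E) = E/6 (l(Y, E) = E*(⅙) = E/6)
R = 256 (R = (4*(16 + 0))*4 = (4*16)*4 = 64*4 = 256)
w(k, r) = 10*k/3 + 4*k*r/27 (w(k, r) = (10*k + (((⅙)*4)²*k)*r)/3 = (10*k + ((⅔)²*k)*r)/3 = (10*k + (4*k/9)*r)/3 = (10*k + 4*k*r/9)/3 = 10*k/3 + 4*k*r/27)
w(R, -1) + 191 = (2/27)*256*(45 + 2*(-1)) + 191 = (2/27)*256*(45 - 2) + 191 = (2/27)*256*43 + 191 = 22016/27 + 191 = 27173/27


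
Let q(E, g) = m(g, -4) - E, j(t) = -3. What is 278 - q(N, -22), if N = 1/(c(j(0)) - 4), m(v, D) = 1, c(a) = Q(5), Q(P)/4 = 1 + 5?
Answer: 5541/20 ≈ 277.05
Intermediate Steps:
Q(P) = 24 (Q(P) = 4*(1 + 5) = 4*6 = 24)
c(a) = 24
N = 1/20 (N = 1/(24 - 4) = 1/20 ≈ 0.050000)
q(E, g) = 1 - E
278 - q(N, -22) = 278 - (1 - 1*1/20) = 278 - (1 - 1/20) = 278 - 1*19/20 = 278 - 19/20 = 5541/20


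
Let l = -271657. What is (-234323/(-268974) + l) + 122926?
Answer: -40004537671/268974 ≈ -1.4873e+5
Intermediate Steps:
(-234323/(-268974) + l) + 122926 = (-234323/(-268974) - 271657) + 122926 = (-234323*(-1/268974) - 271657) + 122926 = (234323/268974 - 271657) + 122926 = -73068435595/268974 + 122926 = -40004537671/268974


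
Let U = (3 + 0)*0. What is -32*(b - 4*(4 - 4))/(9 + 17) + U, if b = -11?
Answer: 176/13 ≈ 13.538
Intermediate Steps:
U = 0 (U = 3*0 = 0)
-32*(b - 4*(4 - 4))/(9 + 17) + U = -32*(-11 - 4*(4 - 4))/(9 + 17) + 0 = -32*(-11 - 4*0)/26 + 0 = -32*(-11 + 0)/26 + 0 = -(-352)/26 + 0 = -32*(-11/26) + 0 = 176/13 + 0 = 176/13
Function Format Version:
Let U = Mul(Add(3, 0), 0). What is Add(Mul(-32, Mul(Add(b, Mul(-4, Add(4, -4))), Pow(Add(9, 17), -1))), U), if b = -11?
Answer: Rational(176, 13) ≈ 13.538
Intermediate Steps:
U = 0 (U = Mul(3, 0) = 0)
Add(Mul(-32, Mul(Add(b, Mul(-4, Add(4, -4))), Pow(Add(9, 17), -1))), U) = Add(Mul(-32, Mul(Add(-11, Mul(-4, Add(4, -4))), Pow(Add(9, 17), -1))), 0) = Add(Mul(-32, Mul(Add(-11, Mul(-4, 0)), Pow(26, -1))), 0) = Add(Mul(-32, Mul(Add(-11, 0), Rational(1, 26))), 0) = Add(Mul(-32, Mul(-11, Rational(1, 26))), 0) = Add(Mul(-32, Rational(-11, 26)), 0) = Add(Rational(176, 13), 0) = Rational(176, 13)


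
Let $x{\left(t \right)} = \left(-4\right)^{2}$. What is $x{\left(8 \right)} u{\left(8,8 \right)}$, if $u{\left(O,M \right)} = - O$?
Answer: $-128$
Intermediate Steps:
$x{\left(t \right)} = 16$
$x{\left(8 \right)} u{\left(8,8 \right)} = 16 \left(\left(-1\right) 8\right) = 16 \left(-8\right) = -128$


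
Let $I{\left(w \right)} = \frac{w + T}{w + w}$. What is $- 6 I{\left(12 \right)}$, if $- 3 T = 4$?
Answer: $- \frac{8}{3} \approx -2.6667$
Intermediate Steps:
$T = - \frac{4}{3}$ ($T = \left(- \frac{1}{3}\right) 4 = - \frac{4}{3} \approx -1.3333$)
$I{\left(w \right)} = \frac{- \frac{4}{3} + w}{2 w}$ ($I{\left(w \right)} = \frac{w - \frac{4}{3}}{w + w} = \frac{- \frac{4}{3} + w}{2 w}$)
$- 6 I{\left(12 \right)} = - 6 \frac{-4 + 3 \cdot 12}{6 \cdot 12} = - 6 \cdot \frac{1}{6} \cdot \frac{1}{12} \left(-4 + 36\right) = - 6 \cdot \frac{1}{6} \cdot \frac{1}{12} \cdot 32 = \left(-6\right) \frac{4}{9} = - \frac{8}{3}$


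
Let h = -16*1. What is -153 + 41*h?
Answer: -809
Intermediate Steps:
h = -16
-153 + 41*h = -153 + 41*(-16) = -153 - 656 = -809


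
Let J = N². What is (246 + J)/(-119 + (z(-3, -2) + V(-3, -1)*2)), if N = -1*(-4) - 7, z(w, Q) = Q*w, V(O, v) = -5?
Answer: -85/41 ≈ -2.0732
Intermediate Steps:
N = -3 (N = 4 - 7 = -3)
J = 9 (J = (-3)² = 9)
(246 + J)/(-119 + (z(-3, -2) + V(-3, -1)*2)) = (246 + 9)/(-119 + (-2*(-3) - 5*2)) = 255/(-119 + (6 - 10)) = 255/(-119 - 4) = 255/(-123) = 255*(-1/123) = -85/41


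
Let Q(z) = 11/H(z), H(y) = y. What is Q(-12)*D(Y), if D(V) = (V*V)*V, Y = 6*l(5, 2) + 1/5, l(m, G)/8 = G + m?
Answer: -52251146651/1500 ≈ -3.4834e+7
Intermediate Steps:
l(m, G) = 8*G + 8*m (l(m, G) = 8*(G + m) = 8*G + 8*m)
Q(z) = 11/z
Y = 1681/5 (Y = 6*(8*2 + 8*5) + 1/5 = 6*(16 + 40) + 1*(⅕) = 6*56 + ⅕ = 336 + ⅕ = 1681/5 ≈ 336.20)
D(V) = V³ (D(V) = V²*V = V³)
Q(-12)*D(Y) = (11/(-12))*(1681/5)³ = (11*(-1/12))*(4750104241/125) = -11/12*4750104241/125 = -52251146651/1500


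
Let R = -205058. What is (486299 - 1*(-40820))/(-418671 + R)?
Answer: -527119/623729 ≈ -0.84511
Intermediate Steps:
(486299 - 1*(-40820))/(-418671 + R) = (486299 - 1*(-40820))/(-418671 - 205058) = (486299 + 40820)/(-623729) = 527119*(-1/623729) = -527119/623729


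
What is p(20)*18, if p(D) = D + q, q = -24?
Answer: -72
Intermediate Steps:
p(D) = -24 + D (p(D) = D - 24 = -24 + D)
p(20)*18 = (-24 + 20)*18 = -4*18 = -72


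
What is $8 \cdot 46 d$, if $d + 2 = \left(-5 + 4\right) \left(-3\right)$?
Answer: $368$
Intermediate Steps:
$d = 1$ ($d = -2 + \left(-5 + 4\right) \left(-3\right) = -2 - -3 = -2 + 3 = 1$)
$8 \cdot 46 d = 8 \cdot 46 \cdot 1 = 368 \cdot 1 = 368$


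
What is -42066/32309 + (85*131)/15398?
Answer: -287971553/497493982 ≈ -0.57884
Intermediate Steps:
-42066/32309 + (85*131)/15398 = -42066*1/32309 + 11135*(1/15398) = -42066/32309 + 11135/15398 = -287971553/497493982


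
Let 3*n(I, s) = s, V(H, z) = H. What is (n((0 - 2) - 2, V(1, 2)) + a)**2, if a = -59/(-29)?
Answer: 42436/7569 ≈ 5.6066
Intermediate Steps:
n(I, s) = s/3
a = 59/29 (a = -59*(-1/29) = 59/29 ≈ 2.0345)
(n((0 - 2) - 2, V(1, 2)) + a)**2 = ((1/3)*1 + 59/29)**2 = (1/3 + 59/29)**2 = (206/87)**2 = 42436/7569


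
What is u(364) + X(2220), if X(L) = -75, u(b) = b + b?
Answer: 653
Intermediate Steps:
u(b) = 2*b
u(364) + X(2220) = 2*364 - 75 = 728 - 75 = 653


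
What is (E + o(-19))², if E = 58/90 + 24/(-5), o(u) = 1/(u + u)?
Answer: 51136801/2924100 ≈ 17.488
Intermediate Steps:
o(u) = 1/(2*u)
E = -187/45 (E = 58*(1/90) + 24*(-⅕) = 29/45 - 24/5 = -187/45 ≈ -4.1556)
(E + o(-19))² = (-187/45 + (½)/(-19))² = (-187/45 + (½)*(-1/19))² = (-187/45 - 1/38)² = (-7151/1710)² = 51136801/2924100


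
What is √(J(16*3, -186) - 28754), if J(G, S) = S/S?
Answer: I*√28753 ≈ 169.57*I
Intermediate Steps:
J(G, S) = 1
√(J(16*3, -186) - 28754) = √(1 - 28754) = √(-28753) = I*√28753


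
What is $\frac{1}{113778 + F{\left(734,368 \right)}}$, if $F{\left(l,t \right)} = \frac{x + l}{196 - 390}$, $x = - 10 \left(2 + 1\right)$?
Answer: $\frac{97}{11036114} \approx 8.7893 \cdot 10^{-6}$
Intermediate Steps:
$x = -30$ ($x = \left(-10\right) 3 = -30$)
$F{\left(l,t \right)} = \frac{15}{97} - \frac{l}{194}$ ($F{\left(l,t \right)} = \frac{-30 + l}{196 - 390} = \frac{-30 + l}{-194} = \left(-30 + l\right) \left(- \frac{1}{194}\right) = \frac{15}{97} - \frac{l}{194}$)
$\frac{1}{113778 + F{\left(734,368 \right)}} = \frac{1}{113778 + \left(\frac{15}{97} - \frac{367}{97}\right)} = \frac{1}{113778 - \frac{352}{97}} = \frac{1}{\frac{11036114}{97}} = \frac{97}{11036114}$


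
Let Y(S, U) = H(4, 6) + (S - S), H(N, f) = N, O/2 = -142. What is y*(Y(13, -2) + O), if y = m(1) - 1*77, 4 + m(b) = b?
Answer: 22400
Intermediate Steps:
O = -284 (O = 2*(-142) = -284)
Y(S, U) = 4 (Y(S, U) = 4 + (S - S) = 4 + 0 = 4)
m(b) = -4 + b
y = -80 (y = (-4 + 1) - 1*77 = -3 - 77 = -80)
y*(Y(13, -2) + O) = -80*(4 - 284) = -80*(-280) = 22400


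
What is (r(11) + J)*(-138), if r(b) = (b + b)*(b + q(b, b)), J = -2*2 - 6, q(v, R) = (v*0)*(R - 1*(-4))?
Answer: -32016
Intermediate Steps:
q(v, R) = 0 (q(v, R) = 0*(R + 4) = 0*(4 + R) = 0)
J = -10 (J = -4 - 6 = -10)
r(b) = 2*b² (r(b) = (b + b)*(b + 0) = (2*b)*b = 2*b²)
(r(11) + J)*(-138) = (2*11² - 10)*(-138) = (2*121 - 10)*(-138) = (242 - 10)*(-138) = 232*(-138) = -32016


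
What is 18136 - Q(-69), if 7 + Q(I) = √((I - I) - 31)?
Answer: 18143 - I*√31 ≈ 18143.0 - 5.5678*I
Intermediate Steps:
Q(I) = -7 + I*√31 (Q(I) = -7 + √((I - I) - 31) = -7 + √(0 - 31) = -7 + √(-31) = -7 + I*√31)
18136 - Q(-69) = 18136 - (-7 + I*√31) = 18136 + (7 - I*√31) = 18143 - I*√31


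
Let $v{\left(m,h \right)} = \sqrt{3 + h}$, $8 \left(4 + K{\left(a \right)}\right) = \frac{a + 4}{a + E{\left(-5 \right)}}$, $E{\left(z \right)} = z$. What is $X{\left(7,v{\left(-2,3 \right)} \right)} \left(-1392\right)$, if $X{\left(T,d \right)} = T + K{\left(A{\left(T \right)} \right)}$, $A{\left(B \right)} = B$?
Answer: $-5133$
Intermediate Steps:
$K{\left(a \right)} = -4 + \frac{4 + a}{8 \left(-5 + a\right)}$ ($K{\left(a \right)} = -4 + \frac{\left(a + 4\right) \frac{1}{a - 5}}{8} = -4 + \frac{\left(4 + a\right) \frac{1}{-5 + a}}{8} = -4 + \frac{\frac{1}{-5 + a} \left(4 + a\right)}{8} = -4 + \frac{4 + a}{8 \left(-5 + a\right)}$)
$X{\left(T,d \right)} = T + \frac{164 - 31 T}{8 \left(-5 + T\right)}$
$X{\left(7,v{\left(-2,3 \right)} \right)} \left(-1392\right) = \frac{164 - 497 + 8 \cdot 7^{2}}{8 \left(-5 + 7\right)} \left(-1392\right) = \frac{164 - 497 + 8 \cdot 49}{8 \cdot 2} \left(-1392\right) = \frac{1}{8} \cdot \frac{1}{2} \left(164 - 497 + 392\right) \left(-1392\right) = \frac{1}{8} \cdot \frac{1}{2} \cdot 59 \left(-1392\right) = \frac{59}{16} \left(-1392\right) = -5133$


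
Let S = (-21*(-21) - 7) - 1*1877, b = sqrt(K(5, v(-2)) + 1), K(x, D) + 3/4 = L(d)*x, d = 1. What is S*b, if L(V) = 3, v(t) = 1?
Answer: -1443*sqrt(61)/2 ≈ -5635.1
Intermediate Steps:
K(x, D) = -3/4 + 3*x
b = sqrt(61)/2 (b = sqrt((-3/4 + 3*5) + 1) = sqrt((-3/4 + 15) + 1) = sqrt(57/4 + 1) = sqrt(61/4) = sqrt(61)/2 ≈ 3.9051)
S = -1443 (S = (441 - 7) - 1877 = 434 - 1877 = -1443)
S*b = -1443*sqrt(61)/2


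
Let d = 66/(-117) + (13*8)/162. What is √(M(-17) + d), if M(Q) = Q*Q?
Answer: √3957187/117 ≈ 17.002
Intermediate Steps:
d = 82/1053 (d = 66*(-1/117) + 104*(1/162) = -22/39 + 52/81 = 82/1053 ≈ 0.077873)
M(Q) = Q²
√(M(-17) + d) = √((-17)² + 82/1053) = √(289 + 82/1053) = √(304399/1053) = √3957187/117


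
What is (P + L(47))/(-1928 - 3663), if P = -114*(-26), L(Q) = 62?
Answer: -3026/5591 ≈ -0.54123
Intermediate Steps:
P = 2964
(P + L(47))/(-1928 - 3663) = (2964 + 62)/(-1928 - 3663) = 3026/(-5591) = 3026*(-1/5591) = -3026/5591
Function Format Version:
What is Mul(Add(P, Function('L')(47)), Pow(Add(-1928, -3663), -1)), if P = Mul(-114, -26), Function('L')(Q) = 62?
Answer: Rational(-3026, 5591) ≈ -0.54123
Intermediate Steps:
P = 2964
Mul(Add(P, Function('L')(47)), Pow(Add(-1928, -3663), -1)) = Mul(Add(2964, 62), Pow(Add(-1928, -3663), -1)) = Mul(3026, Pow(-5591, -1)) = Mul(3026, Rational(-1, 5591)) = Rational(-3026, 5591)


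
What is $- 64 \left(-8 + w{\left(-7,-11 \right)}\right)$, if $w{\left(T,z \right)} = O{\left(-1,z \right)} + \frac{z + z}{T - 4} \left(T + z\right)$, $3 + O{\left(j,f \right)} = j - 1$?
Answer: $3136$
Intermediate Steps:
$O{\left(j,f \right)} = -4 + j$ ($O{\left(j,f \right)} = -3 + \left(j - 1\right) = -3 + \left(-1 + j\right) = -4 + j$)
$w{\left(T,z \right)} = -5 + \frac{2 z \left(T + z\right)}{-4 + T}$ ($w{\left(T,z \right)} = \left(-4 - 1\right) + \frac{z + z}{T - 4} \left(T + z\right) = -5 + \frac{2 z}{-4 + T} \left(T + z\right) = -5 + \frac{2 z \left(T + z\right)}{-4 + T}$)
$- 64 \left(-8 + w{\left(-7,-11 \right)}\right) = - 64 \left(-8 + \frac{20 - -35 + 2 \left(-11\right)^{2} + 2 \left(-7\right) \left(-11\right)}{-4 - 7}\right) = - 64 \left(-8 + \frac{20 + 35 + 2 \cdot 121 + 154}{-11}\right) = - 64 \left(-8 - \frac{20 + 35 + 242 + 154}{11}\right) = - 64 \left(-8 - 41\right) = \left(-64\right) \left(-49\right) = 3136$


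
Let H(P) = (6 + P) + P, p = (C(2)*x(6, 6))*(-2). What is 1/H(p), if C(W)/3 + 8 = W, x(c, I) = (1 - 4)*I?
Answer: -1/1290 ≈ -0.00077519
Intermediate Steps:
x(c, I) = -3*I
C(W) = -24 + 3*W
p = -648 (p = ((-24 + 3*2)*(-3*6))*(-2) = ((-24 + 6)*(-18))*(-2) = -18*(-18)*(-2) = 324*(-2) = -648)
H(P) = 6 + 2*P
1/H(p) = 1/(6 + 2*(-648)) = 1/(6 - 1296) = 1/(-1290) = -1/1290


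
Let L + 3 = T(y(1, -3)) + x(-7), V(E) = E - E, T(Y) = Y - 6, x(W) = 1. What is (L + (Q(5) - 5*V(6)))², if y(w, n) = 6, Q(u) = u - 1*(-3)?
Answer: 36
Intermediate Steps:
Q(u) = 3 + u (Q(u) = u + 3 = 3 + u)
T(Y) = -6 + Y
V(E) = 0
L = -2 (L = -3 + ((-6 + 6) + 1) = -3 + (0 + 1) = -3 + 1 = -2)
(L + (Q(5) - 5*V(6)))² = (-2 + ((3 + 5) - 5*0))² = (-2 + (8 + 0))² = (-2 + 8)² = 6² = 36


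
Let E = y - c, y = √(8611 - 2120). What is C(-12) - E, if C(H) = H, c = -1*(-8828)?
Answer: 8816 - √6491 ≈ 8735.4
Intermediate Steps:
c = 8828
y = √6491 ≈ 80.567
E = -8828 + √6491 (E = √6491 - 1*8828 = √6491 - 8828 = -8828 + √6491 ≈ -8747.4)
C(-12) - E = -12 - (-8828 + √6491) = -12 + (8828 - √6491) = 8816 - √6491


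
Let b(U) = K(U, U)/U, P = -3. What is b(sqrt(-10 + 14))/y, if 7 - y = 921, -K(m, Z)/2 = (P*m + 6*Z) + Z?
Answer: 4/457 ≈ 0.0087527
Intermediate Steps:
K(m, Z) = -14*Z + 6*m (K(m, Z) = -2*((-3*m + 6*Z) + Z) = -2*(-3*m + 7*Z) = -14*Z + 6*m)
y = -914 (y = 7 - 1*921 = 7 - 921 = -914)
b(U) = -8 (b(U) = (-14*U + 6*U)/U = (-8*U)/U = -8)
b(sqrt(-10 + 14))/y = -8/(-914) = -8*(-1/914) = 4/457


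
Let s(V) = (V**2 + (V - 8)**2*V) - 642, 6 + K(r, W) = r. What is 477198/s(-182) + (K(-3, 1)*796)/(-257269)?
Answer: -37966020255/840976086071 ≈ -0.045145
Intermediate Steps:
K(r, W) = -6 + r
s(V) = -642 + V**2 + V*(-8 + V)**2 (s(V) = (V**2 + (-8 + V)**2*V) - 642 = (V**2 + V*(-8 + V)**2) - 642 = -642 + V**2 + V*(-8 + V)**2)
477198/s(-182) + (K(-3, 1)*796)/(-257269) = 477198/(-642 + (-182)**2 - 182*(-8 - 182)**2) + ((-6 - 3)*796)/(-257269) = 477198/(-642 + 33124 - 182*(-190)**2) - 9*796*(-1/257269) = 477198/(-642 + 33124 - 182*36100) - 7164*(-1/257269) = 477198/(-642 + 33124 - 6570200) + 7164/257269 = 477198/(-6537718) + 7164/257269 = 477198*(-1/6537718) + 7164/257269 = -238599/3268859 + 7164/257269 = -37966020255/840976086071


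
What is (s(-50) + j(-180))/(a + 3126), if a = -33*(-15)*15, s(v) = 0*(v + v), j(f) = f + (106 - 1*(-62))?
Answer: -4/3517 ≈ -0.0011373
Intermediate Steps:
j(f) = 168 + f (j(f) = f + (106 + 62) = f + 168 = 168 + f)
s(v) = 0 (s(v) = 0*(2*v) = 0)
a = 7425 (a = 495*15 = 7425)
(s(-50) + j(-180))/(a + 3126) = (0 + (168 - 180))/(7425 + 3126) = (0 - 12)/10551 = -12*1/10551 = -4/3517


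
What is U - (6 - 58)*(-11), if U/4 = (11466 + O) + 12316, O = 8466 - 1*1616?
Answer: 121956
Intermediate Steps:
O = 6850 (O = 8466 - 1616 = 6850)
U = 122528 (U = 4*((11466 + 6850) + 12316) = 4*(18316 + 12316) = 4*30632 = 122528)
U - (6 - 58)*(-11) = 122528 - (6 - 58)*(-11) = 122528 - (-52)*(-11) = 122528 - 1*572 = 122528 - 572 = 121956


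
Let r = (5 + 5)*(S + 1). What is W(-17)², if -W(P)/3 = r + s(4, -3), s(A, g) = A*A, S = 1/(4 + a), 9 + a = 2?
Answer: 4624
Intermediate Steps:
a = -7 (a = -9 + 2 = -7)
S = -⅓ (S = 1/(4 - 7) = 1/(-3) = -⅓ ≈ -0.33333)
s(A, g) = A²
r = 20/3 (r = (5 + 5)*(-⅓ + 1) = 10*(⅔) = 20/3 ≈ 6.6667)
W(P) = -68 (W(P) = -3*(20/3 + 4²) = -3*(20/3 + 16) = -3*68/3 = -68)
W(-17)² = (-68)² = 4624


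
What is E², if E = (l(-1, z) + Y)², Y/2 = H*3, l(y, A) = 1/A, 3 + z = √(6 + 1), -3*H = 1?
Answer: 1127/4 + 98*√7 ≈ 541.03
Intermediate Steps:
H = -⅓ (H = -⅓*1 = -⅓ ≈ -0.33333)
z = -3 + √7 (z = -3 + √(6 + 1) = -3 + √7 ≈ -0.35425)
Y = -2 (Y = 2*(-⅓*3) = 2*(-1) = -2)
E = (-2 + 1/(-3 + √7))² (E = (1/(-3 + √7) - 2)² = (-2 + 1/(-3 + √7))² ≈ 23.260)
E² = (14 + 7*√7/2)²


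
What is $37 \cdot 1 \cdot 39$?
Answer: $1443$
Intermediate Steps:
$37 \cdot 1 \cdot 39 = 37 \cdot 39 = 1443$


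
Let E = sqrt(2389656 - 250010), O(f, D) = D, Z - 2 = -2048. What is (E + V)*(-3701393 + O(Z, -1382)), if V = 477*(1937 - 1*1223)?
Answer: -1261083703950 - 3702775*sqrt(2139646) ≈ -1.2665e+12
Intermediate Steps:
Z = -2046 (Z = 2 - 2048 = -2046)
E = sqrt(2139646) ≈ 1462.8
V = 340578 (V = 477*(1937 - 1223) = 477*714 = 340578)
(E + V)*(-3701393 + O(Z, -1382)) = (sqrt(2139646) + 340578)*(-3701393 - 1382) = (340578 + sqrt(2139646))*(-3702775) = -1261083703950 - 3702775*sqrt(2139646)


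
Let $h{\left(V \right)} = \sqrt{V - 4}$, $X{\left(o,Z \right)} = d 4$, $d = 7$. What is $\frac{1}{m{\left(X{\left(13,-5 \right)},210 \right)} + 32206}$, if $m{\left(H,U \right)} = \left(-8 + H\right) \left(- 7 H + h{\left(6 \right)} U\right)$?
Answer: $\frac{14143}{382408898} - \frac{1050 \sqrt{2}}{191204449} \approx 2.9218 \cdot 10^{-5}$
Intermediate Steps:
$X{\left(o,Z \right)} = 28$ ($X{\left(o,Z \right)} = 7 \cdot 4 = 28$)
$h{\left(V \right)} = \sqrt{-4 + V}$
$m{\left(H,U \right)} = \left(-8 + H\right) \left(- 7 H + U \sqrt{2}\right)$ ($m{\left(H,U \right)} = \left(-8 + H\right) \left(- 7 H + \sqrt{-4 + 6} U\right) = \left(-8 + H\right) \left(- 7 H + \sqrt{2} U\right) = \left(-8 + H\right) \left(- 7 H + U \sqrt{2}\right)$)
$\frac{1}{m{\left(X{\left(13,-5 \right)},210 \right)} + 32206} = \frac{1}{\left(- 7 \cdot 28^{2} + 56 \cdot 28 - 1680 \sqrt{2} + 28 \cdot 210 \sqrt{2}\right) + 32206} = \frac{1}{\left(\left(-7\right) 784 + 1568 - 1680 \sqrt{2} + 5880 \sqrt{2}\right) + 32206} = \frac{1}{\left(-5488 + 1568 - 1680 \sqrt{2} + 5880 \sqrt{2}\right) + 32206} = \frac{1}{\left(-3920 + 4200 \sqrt{2}\right) + 32206} = \frac{1}{28286 + 4200 \sqrt{2}}$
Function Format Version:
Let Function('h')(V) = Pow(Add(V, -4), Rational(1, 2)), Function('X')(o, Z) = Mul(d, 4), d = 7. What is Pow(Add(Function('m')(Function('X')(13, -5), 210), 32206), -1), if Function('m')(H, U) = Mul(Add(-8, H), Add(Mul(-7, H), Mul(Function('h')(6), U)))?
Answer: Add(Rational(14143, 382408898), Mul(Rational(-1050, 191204449), Pow(2, Rational(1, 2)))) ≈ 2.9218e-5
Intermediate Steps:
Function('X')(o, Z) = 28 (Function('X')(o, Z) = Mul(7, 4) = 28)
Function('h')(V) = Pow(Add(-4, V), Rational(1, 2))
Function('m')(H, U) = Mul(Add(-8, H), Add(Mul(-7, H), Mul(U, Pow(2, Rational(1, 2))))) (Function('m')(H, U) = Mul(Add(-8, H), Add(Mul(-7, H), Mul(Pow(Add(-4, 6), Rational(1, 2)), U))) = Mul(Add(-8, H), Add(Mul(-7, H), Mul(Pow(2, Rational(1, 2)), U))) = Mul(Add(-8, H), Add(Mul(-7, H), Mul(U, Pow(2, Rational(1, 2))))))
Pow(Add(Function('m')(Function('X')(13, -5), 210), 32206), -1) = Pow(Add(Add(Mul(-7, Pow(28, 2)), Mul(56, 28), Mul(-8, 210, Pow(2, Rational(1, 2))), Mul(28, 210, Pow(2, Rational(1, 2)))), 32206), -1) = Pow(Add(Add(Mul(-7, 784), 1568, Mul(-1680, Pow(2, Rational(1, 2))), Mul(5880, Pow(2, Rational(1, 2)))), 32206), -1) = Pow(Add(Add(-5488, 1568, Mul(-1680, Pow(2, Rational(1, 2))), Mul(5880, Pow(2, Rational(1, 2)))), 32206), -1) = Pow(Add(Add(-3920, Mul(4200, Pow(2, Rational(1, 2)))), 32206), -1) = Pow(Add(28286, Mul(4200, Pow(2, Rational(1, 2)))), -1)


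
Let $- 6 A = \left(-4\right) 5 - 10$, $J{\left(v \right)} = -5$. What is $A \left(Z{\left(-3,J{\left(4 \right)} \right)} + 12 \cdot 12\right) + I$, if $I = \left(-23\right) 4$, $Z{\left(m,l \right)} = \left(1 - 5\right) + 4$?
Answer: $628$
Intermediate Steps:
$Z{\left(m,l \right)} = 0$ ($Z{\left(m,l \right)} = -4 + 4 = 0$)
$I = -92$
$A = 5$ ($A = - \frac{\left(-4\right) 5 - 10}{6} = - \frac{-20 - 10}{6} = \left(- \frac{1}{6}\right) \left(-30\right) = 5$)
$A \left(Z{\left(-3,J{\left(4 \right)} \right)} + 12 \cdot 12\right) + I = 5 \left(0 + 12 \cdot 12\right) - 92 = 5 \left(0 + 144\right) - 92 = 5 \cdot 144 - 92 = 720 - 92 = 628$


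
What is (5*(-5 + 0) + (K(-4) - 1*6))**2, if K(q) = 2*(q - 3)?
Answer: 2025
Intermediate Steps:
K(q) = -6 + 2*q (K(q) = 2*(-3 + q) = -6 + 2*q)
(5*(-5 + 0) + (K(-4) - 1*6))**2 = (5*(-5 + 0) + ((-6 + 2*(-4)) - 1*6))**2 = (5*(-5) + ((-6 - 8) - 6))**2 = (-25 + (-14 - 6))**2 = (-25 - 20)**2 = (-45)**2 = 2025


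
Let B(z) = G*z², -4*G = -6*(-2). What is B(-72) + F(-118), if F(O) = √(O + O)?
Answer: -15552 + 2*I*√59 ≈ -15552.0 + 15.362*I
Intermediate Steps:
F(O) = √2*√O (F(O) = √(2*O) = √2*√O)
G = -3 (G = -(-3)*(-2)/2 = -¼*12 = -3)
B(z) = -3*z²
B(-72) + F(-118) = -3*(-72)² + √2*√(-118) = -3*5184 + √2*(I*√118) = -15552 + 2*I*√59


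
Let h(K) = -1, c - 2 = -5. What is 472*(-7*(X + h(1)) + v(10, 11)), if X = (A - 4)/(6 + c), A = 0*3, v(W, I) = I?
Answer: 38704/3 ≈ 12901.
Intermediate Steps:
c = -3 (c = 2 - 5 = -3)
A = 0
X = -4/3 (X = (0 - 4)/(6 - 3) = -4/3 ≈ -1.3333)
472*(-7*(X + h(1)) + v(10, 11)) = 472*(-7*(-4/3 - 1) + 11) = 472*(-7*(-7/3) + 11) = 472*(49/3 + 11) = 472*(82/3) = 38704/3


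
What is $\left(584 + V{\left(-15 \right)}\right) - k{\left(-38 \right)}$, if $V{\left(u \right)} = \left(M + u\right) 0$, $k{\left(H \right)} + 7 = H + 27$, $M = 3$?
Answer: $602$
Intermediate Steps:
$k{\left(H \right)} = 20 + H$ ($k{\left(H \right)} = -7 + \left(H + 27\right) = -7 + \left(27 + H\right) = 20 + H$)
$V{\left(u \right)} = 0$ ($V{\left(u \right)} = \left(3 + u\right) 0 = 0$)
$\left(584 + V{\left(-15 \right)}\right) - k{\left(-38 \right)} = \left(584 + 0\right) - \left(20 - 38\right) = 584 - -18 = 584 + 18 = 602$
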